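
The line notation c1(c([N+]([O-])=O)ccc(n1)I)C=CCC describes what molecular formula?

Heavy atoms from the SMILES: 9 C, 1 I, 2 N, 2 O.
Implicit hydrogens by atom environment:
  3 × C (aromatic): no H
  2 × C (aromatic): 1 H each → 2
  2 × C: 1 H each → 2
  1 × C: 3 H
  1 × C: 2 H
  1 × I: no H
  1 × N (aromatic): no H
  1 × N (charge +1): no H
  1 × O: no H
  1 × O (charge -1): no H
  Total hydrogens = 9.
Molecular formula: C9H9IN2O2

C9H9IN2O2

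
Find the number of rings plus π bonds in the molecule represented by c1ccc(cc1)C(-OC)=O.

Molecular formula from the SMILES: C8H8O2.
DoU = (2C + 2 + N − H − X)/2 = (2·8 + 2 + 0 − 8 − 0)/2 = 10/2 = 5.
(Structurally: 1 ring(s) + 4 π bond(s) = 5.)

5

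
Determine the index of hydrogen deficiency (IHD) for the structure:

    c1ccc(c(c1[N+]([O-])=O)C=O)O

6

Molecular formula from the SMILES: C7H5NO4.
DoU = (2C + 2 + N − H − X)/2 = (2·7 + 2 + 1 − 5 − 0)/2 = 12/2 = 6.
(Structurally: 1 ring(s) + 5 π bond(s) = 6.)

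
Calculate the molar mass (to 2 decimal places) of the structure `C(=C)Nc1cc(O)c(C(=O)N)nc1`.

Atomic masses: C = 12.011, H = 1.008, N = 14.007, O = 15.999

179.18

Molecular formula: C8H9N3O2.
M = 8×12.011 + 9×1.008 + 3×14.007 + 2×15.999 = 179.18 g/mol.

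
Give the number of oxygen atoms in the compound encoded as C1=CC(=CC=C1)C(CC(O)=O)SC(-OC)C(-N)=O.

The symbol for oxygen appears 4 times in the SMILES.

4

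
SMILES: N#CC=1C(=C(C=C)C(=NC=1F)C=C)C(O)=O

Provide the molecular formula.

Heavy atoms from the SMILES: 11 C, 1 F, 2 N, 2 O.
Implicit hydrogens by atom environment:
  5 × C (aromatic): no H
  2 × C: 2 H each → 4
  2 × C: 1 H each → 2
  2 × C: no H
  1 × F: no H
  1 × N (aromatic): no H
  1 × N: no H
  1 × O: 1 H
  1 × O: no H
  Total hydrogens = 7.
Molecular formula: C11H7FN2O2

C11H7FN2O2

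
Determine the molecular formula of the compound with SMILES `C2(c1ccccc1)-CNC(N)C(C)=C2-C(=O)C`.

C14H18N2O

Heavy atoms from the SMILES: 14 C, 2 N, 1 O.
Implicit hydrogens by atom environment:
  5 × C (aromatic): 1 H each → 5
  3 × C: no H
  2 × C: 3 H each → 6
  2 × C: 1 H each → 2
  1 × C: 2 H
  1 × C (aromatic): no H
  1 × N: 2 H
  1 × N: 1 H
  1 × O: no H
  Total hydrogens = 18.
Molecular formula: C14H18N2O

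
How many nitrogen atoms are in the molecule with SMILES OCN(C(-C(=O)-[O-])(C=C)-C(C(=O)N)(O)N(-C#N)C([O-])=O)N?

The symbol for nitrogen appears 5 times in the SMILES.

5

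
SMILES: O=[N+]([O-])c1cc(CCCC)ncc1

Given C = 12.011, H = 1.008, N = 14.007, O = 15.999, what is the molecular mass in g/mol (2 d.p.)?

Molecular formula: C9H12N2O2.
M = 9×12.011 + 12×1.008 + 2×14.007 + 2×15.999 = 180.21 g/mol.

180.21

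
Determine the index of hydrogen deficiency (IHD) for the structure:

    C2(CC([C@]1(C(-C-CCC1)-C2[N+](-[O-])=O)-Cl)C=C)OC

4

Molecular formula from the SMILES: C13H20ClNO3.
DoU = (2C + 2 + N − H − X)/2 = (2·13 + 2 + 1 − 20 − 1)/2 = 8/2 = 4.
(Structurally: 2 ring(s) + 2 π bond(s) = 4.)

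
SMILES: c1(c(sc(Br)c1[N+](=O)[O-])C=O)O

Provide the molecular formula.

C5H2BrNO4S

Heavy atoms from the SMILES: 1 Br, 5 C, 1 N, 4 O, 1 S.
Implicit hydrogens by atom environment:
  4 × C (aromatic): no H
  2 × O: no H
  1 × Br: no H
  1 × C: 1 H
  1 × N (charge +1): no H
  1 × O: 1 H
  1 × O (charge -1): no H
  1 × S (aromatic): no H
  Total hydrogens = 2.
Molecular formula: C5H2BrNO4S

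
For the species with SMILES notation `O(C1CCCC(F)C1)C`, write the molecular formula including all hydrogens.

Heavy atoms from the SMILES: 7 C, 1 F, 1 O.
Implicit hydrogens by atom environment:
  4 × C: 2 H each → 8
  2 × C: 1 H each → 2
  1 × C: 3 H
  1 × F: no H
  1 × O: no H
  Total hydrogens = 13.
Molecular formula: C7H13FO

C7H13FO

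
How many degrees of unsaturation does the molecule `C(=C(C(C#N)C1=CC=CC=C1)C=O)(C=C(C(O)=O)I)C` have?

10

Molecular formula from the SMILES: C15H12INO3.
DoU = (2C + 2 + N − H − X)/2 = (2·15 + 2 + 1 − 12 − 1)/2 = 20/2 = 10.
(Structurally: 1 ring(s) + 9 π bond(s) = 10.)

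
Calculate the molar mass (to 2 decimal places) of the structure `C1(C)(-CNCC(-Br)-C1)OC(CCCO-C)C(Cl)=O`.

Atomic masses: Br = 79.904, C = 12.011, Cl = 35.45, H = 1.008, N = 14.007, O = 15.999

Molecular formula: C12H21BrClNO3.
M = 1×79.904 + 12×12.011 + 1×35.45 + 21×1.008 + 1×14.007 + 3×15.999 = 342.66 g/mol.

342.66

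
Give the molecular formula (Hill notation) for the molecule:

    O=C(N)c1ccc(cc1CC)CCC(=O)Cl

Heavy atoms from the SMILES: 12 C, 1 Cl, 1 N, 2 O.
Implicit hydrogens by atom environment:
  3 × C: 2 H each → 6
  3 × C (aromatic): 1 H each → 3
  3 × C (aromatic): no H
  2 × C: no H
  2 × O: no H
  1 × C: 3 H
  1 × Cl: no H
  1 × N: 2 H
  Total hydrogens = 14.
Molecular formula: C12H14ClNO2

C12H14ClNO2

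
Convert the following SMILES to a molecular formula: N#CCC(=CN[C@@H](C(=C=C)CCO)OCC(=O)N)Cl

C12H16ClN3O3

Heavy atoms from the SMILES: 12 C, 1 Cl, 3 N, 3 O.
Implicit hydrogens by atom environment:
  5 × C: 2 H each → 10
  5 × C: no H
  2 × C: 1 H each → 2
  2 × O: no H
  1 × Cl: no H
  1 × N: 2 H
  1 × N: 1 H
  1 × N: no H
  1 × O: 1 H
  Total hydrogens = 16.
Molecular formula: C12H16ClN3O3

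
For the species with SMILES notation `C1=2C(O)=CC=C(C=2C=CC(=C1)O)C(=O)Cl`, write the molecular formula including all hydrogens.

C11H7ClO3

Heavy atoms from the SMILES: 11 C, 1 Cl, 3 O.
Implicit hydrogens by atom environment:
  5 × C (aromatic): 1 H each → 5
  5 × C (aromatic): no H
  2 × O: 1 H each → 2
  1 × C: no H
  1 × Cl: no H
  1 × O: no H
  Total hydrogens = 7.
Molecular formula: C11H7ClO3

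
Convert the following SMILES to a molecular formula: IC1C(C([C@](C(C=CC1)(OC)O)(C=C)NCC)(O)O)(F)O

C13H21FINO5

Heavy atoms from the SMILES: 13 C, 1 F, 1 I, 1 N, 5 O.
Implicit hydrogens by atom environment:
  4 × C: 1 H each → 4
  4 × C: no H
  4 × O: 1 H each → 4
  3 × C: 2 H each → 6
  2 × C: 3 H each → 6
  1 × F: no H
  1 × I: no H
  1 × N: 1 H
  1 × O: no H
  Total hydrogens = 21.
Molecular formula: C13H21FINO5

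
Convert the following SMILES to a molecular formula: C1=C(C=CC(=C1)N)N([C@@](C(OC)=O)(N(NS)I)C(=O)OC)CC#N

Heavy atoms from the SMILES: 13 C, 1 I, 5 N, 4 O, 1 S.
Implicit hydrogens by atom environment:
  4 × C (aromatic): 1 H each → 4
  4 × C: no H
  4 × O: no H
  3 × N: no H
  2 × C: 3 H each → 6
  2 × C (aromatic): no H
  1 × C: 2 H
  1 × I: no H
  1 × N: 2 H
  1 × N: 1 H
  1 × S: 1 H
  Total hydrogens = 16.
Molecular formula: C13H16IN5O4S

C13H16IN5O4S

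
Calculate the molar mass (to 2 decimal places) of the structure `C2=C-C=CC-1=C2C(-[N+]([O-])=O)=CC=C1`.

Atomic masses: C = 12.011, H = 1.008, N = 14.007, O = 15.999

Molecular formula: C10H7NO2.
M = 10×12.011 + 7×1.008 + 1×14.007 + 2×15.999 = 173.17 g/mol.

173.17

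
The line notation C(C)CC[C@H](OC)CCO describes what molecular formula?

Heavy atoms from the SMILES: 8 C, 2 O.
Implicit hydrogens by atom environment:
  5 × C: 2 H each → 10
  2 × C: 3 H each → 6
  1 × C: 1 H
  1 × O: 1 H
  1 × O: no H
  Total hydrogens = 18.
Molecular formula: C8H18O2

C8H18O2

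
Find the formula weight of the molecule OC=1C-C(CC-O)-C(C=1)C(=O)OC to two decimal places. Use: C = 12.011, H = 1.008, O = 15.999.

186.21

Molecular formula: C9H14O4.
M = 9×12.011 + 14×1.008 + 4×15.999 = 186.21 g/mol.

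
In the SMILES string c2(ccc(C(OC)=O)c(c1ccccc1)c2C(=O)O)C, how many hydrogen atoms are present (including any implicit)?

Hydrogens are implicit in SMILES; fill each atom to its normal valence:
  7 × C (aromatic): 1 H each → 7
  5 × C (aromatic): no H
  3 × O: no H
  2 × C: 3 H each → 6
  2 × C: no H
  1 × O: 1 H
  Total hydrogens = 14.

14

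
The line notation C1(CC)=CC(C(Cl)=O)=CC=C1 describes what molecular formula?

C9H9ClO

Heavy atoms from the SMILES: 9 C, 1 Cl, 1 O.
Implicit hydrogens by atom environment:
  4 × C (aromatic): 1 H each → 4
  2 × C (aromatic): no H
  1 × C: 3 H
  1 × C: 2 H
  1 × C: no H
  1 × Cl: no H
  1 × O: no H
  Total hydrogens = 9.
Molecular formula: C9H9ClO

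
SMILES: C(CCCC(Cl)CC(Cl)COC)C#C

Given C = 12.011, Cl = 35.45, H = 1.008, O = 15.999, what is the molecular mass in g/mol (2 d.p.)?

237.16

Molecular formula: C11H18Cl2O.
M = 11×12.011 + 2×35.45 + 18×1.008 + 1×15.999 = 237.16 g/mol.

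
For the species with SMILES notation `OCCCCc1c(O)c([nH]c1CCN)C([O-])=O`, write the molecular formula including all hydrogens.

Heavy atoms from the SMILES: 11 C, 2 N, 4 O.
Implicit hydrogens by atom environment:
  6 × C: 2 H each → 12
  4 × C (aromatic): no H
  2 × O: 1 H each → 2
  1 × C: no H
  1 × N: 2 H
  1 × N (aromatic): 1 H
  1 × O: no H
  1 × O (charge -1): no H
  Total hydrogens = 17.
Net charge -1.
Molecular formula: C11H17N2O4-

C11H17N2O4-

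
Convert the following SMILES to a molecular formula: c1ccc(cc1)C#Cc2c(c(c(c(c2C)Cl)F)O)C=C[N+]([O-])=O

C17H11ClFNO3

Heavy atoms from the SMILES: 17 C, 1 Cl, 1 F, 1 N, 3 O.
Implicit hydrogens by atom environment:
  7 × C (aromatic): no H
  5 × C (aromatic): 1 H each → 5
  2 × C: 1 H each → 2
  2 × C: no H
  1 × C: 3 H
  1 × Cl: no H
  1 × F: no H
  1 × N (charge +1): no H
  1 × O: 1 H
  1 × O: no H
  1 × O (charge -1): no H
  Total hydrogens = 11.
Molecular formula: C17H11ClFNO3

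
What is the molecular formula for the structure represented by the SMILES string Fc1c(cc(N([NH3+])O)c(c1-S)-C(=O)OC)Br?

Heavy atoms from the SMILES: 1 Br, 8 C, 1 F, 2 N, 3 O, 1 S.
Implicit hydrogens by atom environment:
  5 × C (aromatic): no H
  2 × O: no H
  1 × Br: no H
  1 × C: 3 H
  1 × C (aromatic): 1 H
  1 × C: no H
  1 × F: no H
  1 × N (charge +1): 3 H
  1 × N: no H
  1 × O: 1 H
  1 × S: 1 H
  Total hydrogens = 9.
Net charge +1.
Molecular formula: C8H9BrFN2O3S+

C8H9BrFN2O3S+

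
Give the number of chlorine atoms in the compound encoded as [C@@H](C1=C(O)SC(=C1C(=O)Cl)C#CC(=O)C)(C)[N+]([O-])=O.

The symbol for chlorine appears 1 time in the SMILES.

1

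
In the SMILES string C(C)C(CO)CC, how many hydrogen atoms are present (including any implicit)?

14

Hydrogens are implicit in SMILES; fill each atom to its normal valence:
  3 × C: 2 H each → 6
  2 × C: 3 H each → 6
  1 × C: 1 H
  1 × O: 1 H
  Total hydrogens = 14.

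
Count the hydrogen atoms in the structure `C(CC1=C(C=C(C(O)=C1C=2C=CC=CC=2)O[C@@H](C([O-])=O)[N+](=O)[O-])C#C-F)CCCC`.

21

Hydrogens are implicit in SMILES; fill each atom to its normal valence:
  6 × C (aromatic): 1 H each → 6
  6 × C (aromatic): no H
  5 × C: 2 H each → 10
  3 × C: no H
  3 × O: no H
  2 × O (charge -1): no H
  1 × C: 3 H
  1 × C: 1 H
  1 × F: no H
  1 × N (charge +1): no H
  1 × O: 1 H
  Total hydrogens = 21.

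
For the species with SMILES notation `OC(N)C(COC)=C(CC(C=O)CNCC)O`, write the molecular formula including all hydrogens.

C11H22N2O4

Heavy atoms from the SMILES: 11 C, 2 N, 4 O.
Implicit hydrogens by atom environment:
  4 × C: 2 H each → 8
  3 × C: 1 H each → 3
  2 × C: 3 H each → 6
  2 × C: no H
  2 × O: 1 H each → 2
  2 × O: no H
  1 × N: 2 H
  1 × N: 1 H
  Total hydrogens = 22.
Molecular formula: C11H22N2O4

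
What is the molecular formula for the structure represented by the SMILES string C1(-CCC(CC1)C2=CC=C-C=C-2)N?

Heavy atoms from the SMILES: 12 C, 1 N.
Implicit hydrogens by atom environment:
  5 × C (aromatic): 1 H each → 5
  4 × C: 2 H each → 8
  2 × C: 1 H each → 2
  1 × C (aromatic): no H
  1 × N: 2 H
  Total hydrogens = 17.
Molecular formula: C12H17N

C12H17N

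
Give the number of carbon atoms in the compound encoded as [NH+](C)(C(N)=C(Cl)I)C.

The symbol for carbon appears 4 times in the SMILES. (Cl is a single chlorine, not C + l.)

4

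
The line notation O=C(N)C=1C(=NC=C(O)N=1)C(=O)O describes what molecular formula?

C6H5N3O4

Heavy atoms from the SMILES: 6 C, 3 N, 4 O.
Implicit hydrogens by atom environment:
  3 × C (aromatic): no H
  2 × C: no H
  2 × N (aromatic): no H
  2 × O: 1 H each → 2
  2 × O: no H
  1 × C (aromatic): 1 H
  1 × N: 2 H
  Total hydrogens = 5.
Molecular formula: C6H5N3O4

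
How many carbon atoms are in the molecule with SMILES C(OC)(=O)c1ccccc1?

8

The symbol for carbon appears 8 times in the SMILES. Lowercase c denotes aromatic carbon and counts toward C.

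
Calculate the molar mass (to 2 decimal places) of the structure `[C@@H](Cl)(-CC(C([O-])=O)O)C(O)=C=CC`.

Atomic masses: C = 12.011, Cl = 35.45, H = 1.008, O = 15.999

Molecular formula: C8H10ClO4-.
M = 8×12.011 + 1×35.45 + 10×1.008 + 4×15.999 = 205.61 g/mol.

205.61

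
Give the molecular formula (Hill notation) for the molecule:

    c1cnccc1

C5H5N

Heavy atoms from the SMILES: 5 C, 1 N.
Implicit hydrogens by atom environment:
  5 × C (aromatic): 1 H each → 5
  1 × N (aromatic): no H
  Total hydrogens = 5.
Molecular formula: C5H5N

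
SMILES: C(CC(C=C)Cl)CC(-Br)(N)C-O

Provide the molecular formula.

C8H15BrClNO

Heavy atoms from the SMILES: 1 Br, 8 C, 1 Cl, 1 N, 1 O.
Implicit hydrogens by atom environment:
  5 × C: 2 H each → 10
  2 × C: 1 H each → 2
  1 × Br: no H
  1 × C: no H
  1 × Cl: no H
  1 × N: 2 H
  1 × O: 1 H
  Total hydrogens = 15.
Molecular formula: C8H15BrClNO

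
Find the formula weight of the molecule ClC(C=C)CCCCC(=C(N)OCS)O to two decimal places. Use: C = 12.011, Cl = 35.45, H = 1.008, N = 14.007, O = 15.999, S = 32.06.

251.77

Molecular formula: C10H18ClNO2S.
M = 10×12.011 + 1×35.45 + 18×1.008 + 1×14.007 + 2×15.999 + 1×32.06 = 251.77 g/mol.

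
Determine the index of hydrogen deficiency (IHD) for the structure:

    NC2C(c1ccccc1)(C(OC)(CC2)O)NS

5

Molecular formula from the SMILES: C12H18N2O2S.
DoU = (2C + 2 + N − H − X)/2 = (2·12 + 2 + 2 − 18 − 0)/2 = 10/2 = 5.
(Structurally: 2 ring(s) + 3 π bond(s) = 5.)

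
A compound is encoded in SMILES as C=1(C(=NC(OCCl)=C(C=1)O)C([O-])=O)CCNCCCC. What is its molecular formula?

Heavy atoms from the SMILES: 13 C, 1 Cl, 2 N, 4 O.
Implicit hydrogens by atom environment:
  6 × C: 2 H each → 12
  4 × C (aromatic): no H
  2 × O: no H
  1 × C: 3 H
  1 × C (aromatic): 1 H
  1 × C: no H
  1 × Cl: no H
  1 × N: 1 H
  1 × N (aromatic): no H
  1 × O: 1 H
  1 × O (charge -1): no H
  Total hydrogens = 18.
Net charge -1.
Molecular formula: C13H18ClN2O4-

C13H18ClN2O4-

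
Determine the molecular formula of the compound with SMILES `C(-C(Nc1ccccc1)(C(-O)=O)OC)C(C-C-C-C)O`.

C15H23NO4

Heavy atoms from the SMILES: 15 C, 1 N, 4 O.
Implicit hydrogens by atom environment:
  5 × C (aromatic): 1 H each → 5
  4 × C: 2 H each → 8
  2 × C: 3 H each → 6
  2 × C: no H
  2 × O: 1 H each → 2
  2 × O: no H
  1 × C: 1 H
  1 × C (aromatic): no H
  1 × N: 1 H
  Total hydrogens = 23.
Molecular formula: C15H23NO4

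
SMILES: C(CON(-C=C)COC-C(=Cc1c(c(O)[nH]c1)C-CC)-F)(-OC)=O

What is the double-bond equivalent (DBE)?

6

Molecular formula from the SMILES: C16H23FN2O5.
DoU = (2C + 2 + N − H − X)/2 = (2·16 + 2 + 2 − 23 − 1)/2 = 12/2 = 6.
(Structurally: 1 ring(s) + 5 π bond(s) = 6.)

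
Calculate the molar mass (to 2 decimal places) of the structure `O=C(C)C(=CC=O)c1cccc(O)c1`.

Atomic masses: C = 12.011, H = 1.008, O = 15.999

Molecular formula: C11H10O3.
M = 11×12.011 + 10×1.008 + 3×15.999 = 190.20 g/mol.

190.20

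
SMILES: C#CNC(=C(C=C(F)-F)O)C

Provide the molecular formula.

C7H7F2NO

Heavy atoms from the SMILES: 7 C, 2 F, 1 N, 1 O.
Implicit hydrogens by atom environment:
  4 × C: no H
  2 × C: 1 H each → 2
  2 × F: no H
  1 × C: 3 H
  1 × N: 1 H
  1 × O: 1 H
  Total hydrogens = 7.
Molecular formula: C7H7F2NO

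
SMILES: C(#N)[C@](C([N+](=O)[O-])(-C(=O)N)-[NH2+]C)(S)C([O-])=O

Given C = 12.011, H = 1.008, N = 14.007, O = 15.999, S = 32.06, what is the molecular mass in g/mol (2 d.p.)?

248.21

Molecular formula: C6H8N4O5S.
M = 6×12.011 + 8×1.008 + 4×14.007 + 5×15.999 + 1×32.06 = 248.21 g/mol.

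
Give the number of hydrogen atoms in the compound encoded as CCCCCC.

Hydrogens are implicit in SMILES; fill each atom to its normal valence:
  4 × C: 2 H each → 8
  2 × C: 3 H each → 6
  Total hydrogens = 14.

14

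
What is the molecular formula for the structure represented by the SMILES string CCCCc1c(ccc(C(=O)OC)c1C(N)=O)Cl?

C13H16ClNO3

Heavy atoms from the SMILES: 13 C, 1 Cl, 1 N, 3 O.
Implicit hydrogens by atom environment:
  4 × C (aromatic): no H
  3 × C: 2 H each → 6
  3 × O: no H
  2 × C: 3 H each → 6
  2 × C (aromatic): 1 H each → 2
  2 × C: no H
  1 × Cl: no H
  1 × N: 2 H
  Total hydrogens = 16.
Molecular formula: C13H16ClNO3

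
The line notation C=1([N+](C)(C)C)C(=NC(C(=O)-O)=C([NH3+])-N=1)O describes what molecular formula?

Heavy atoms from the SMILES: 8 C, 4 N, 3 O.
Implicit hydrogens by atom environment:
  4 × C (aromatic): no H
  3 × C: 3 H each → 9
  2 × N (aromatic): no H
  2 × O: 1 H each → 2
  1 × C: no H
  1 × N (charge +1): 3 H
  1 × N (charge +1): no H
  1 × O: no H
  Total hydrogens = 14.
Net charge +2.
Molecular formula: [C8H14N4O3]2+

[C8H14N4O3]2+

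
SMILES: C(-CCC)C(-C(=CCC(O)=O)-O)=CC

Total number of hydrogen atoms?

18

Hydrogens are implicit in SMILES; fill each atom to its normal valence:
  4 × C: 2 H each → 8
  3 × C: no H
  2 × C: 3 H each → 6
  2 × C: 1 H each → 2
  2 × O: 1 H each → 2
  1 × O: no H
  Total hydrogens = 18.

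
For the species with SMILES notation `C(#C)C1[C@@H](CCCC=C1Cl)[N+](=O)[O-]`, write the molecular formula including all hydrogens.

C9H10ClNO2

Heavy atoms from the SMILES: 9 C, 1 Cl, 1 N, 2 O.
Implicit hydrogens by atom environment:
  4 × C: 1 H each → 4
  3 × C: 2 H each → 6
  2 × C: no H
  1 × Cl: no H
  1 × N (charge +1): no H
  1 × O: no H
  1 × O (charge -1): no H
  Total hydrogens = 10.
Molecular formula: C9H10ClNO2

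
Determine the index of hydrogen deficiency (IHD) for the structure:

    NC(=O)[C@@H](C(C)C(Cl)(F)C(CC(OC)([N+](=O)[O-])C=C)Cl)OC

3

Molecular formula from the SMILES: C12H19Cl2FN2O5.
DoU = (2C + 2 + N − H − X)/2 = (2·12 + 2 + 2 − 19 − 3)/2 = 6/2 = 3.
(Structurally: 0 ring(s) + 3 π bond(s) = 3.)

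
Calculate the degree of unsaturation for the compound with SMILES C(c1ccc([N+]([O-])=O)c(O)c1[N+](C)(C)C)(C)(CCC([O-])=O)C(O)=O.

7

Molecular formula from the SMILES: C15H20N2O7.
DoU = (2C + 2 + N − H − X)/2 = (2·15 + 2 + 2 − 20 − 0)/2 = 14/2 = 7.
(Structurally: 1 ring(s) + 6 π bond(s) = 7.)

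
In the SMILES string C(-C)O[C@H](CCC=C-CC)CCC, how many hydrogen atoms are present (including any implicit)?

Hydrogens are implicit in SMILES; fill each atom to its normal valence:
  6 × C: 2 H each → 12
  3 × C: 3 H each → 9
  3 × C: 1 H each → 3
  1 × O: no H
  Total hydrogens = 24.

24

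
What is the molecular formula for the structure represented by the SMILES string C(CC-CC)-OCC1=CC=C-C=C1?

Heavy atoms from the SMILES: 12 C, 1 O.
Implicit hydrogens by atom environment:
  5 × C: 2 H each → 10
  5 × C (aromatic): 1 H each → 5
  1 × C: 3 H
  1 × C (aromatic): no H
  1 × O: no H
  Total hydrogens = 18.
Molecular formula: C12H18O

C12H18O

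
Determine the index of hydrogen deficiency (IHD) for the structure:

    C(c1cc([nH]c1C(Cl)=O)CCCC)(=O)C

Molecular formula from the SMILES: C11H14ClNO2.
DoU = (2C + 2 + N − H − X)/2 = (2·11 + 2 + 1 − 14 − 1)/2 = 10/2 = 5.
(Structurally: 1 ring(s) + 4 π bond(s) = 5.)

5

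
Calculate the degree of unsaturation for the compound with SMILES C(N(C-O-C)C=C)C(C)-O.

1

Molecular formula from the SMILES: C7H15NO2.
DoU = (2C + 2 + N − H − X)/2 = (2·7 + 2 + 1 − 15 − 0)/2 = 2/2 = 1.
(Structurally: 0 ring(s) + 1 π bond(s) = 1.)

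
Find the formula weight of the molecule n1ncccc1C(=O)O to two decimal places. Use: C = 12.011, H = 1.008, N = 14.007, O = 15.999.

Molecular formula: C5H4N2O2.
M = 5×12.011 + 4×1.008 + 2×14.007 + 2×15.999 = 124.10 g/mol.

124.10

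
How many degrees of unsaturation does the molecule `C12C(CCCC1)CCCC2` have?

2

Molecular formula from the SMILES: C10H18.
DoU = (2C + 2 + N − H − X)/2 = (2·10 + 2 + 0 − 18 − 0)/2 = 4/2 = 2.
(Structurally: 2 ring(s) + 0 π bond(s) = 2.)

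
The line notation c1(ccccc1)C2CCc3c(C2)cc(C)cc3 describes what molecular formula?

Heavy atoms from the SMILES: 17 C.
Implicit hydrogens by atom environment:
  8 × C (aromatic): 1 H each → 8
  4 × C (aromatic): no H
  3 × C: 2 H each → 6
  1 × C: 3 H
  1 × C: 1 H
  Total hydrogens = 18.
Molecular formula: C17H18

C17H18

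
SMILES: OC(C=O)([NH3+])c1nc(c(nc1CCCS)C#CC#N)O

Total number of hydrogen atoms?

13

Hydrogens are implicit in SMILES; fill each atom to its normal valence:
  4 × C (aromatic): no H
  4 × C: no H
  3 × C: 2 H each → 6
  2 × N (aromatic): no H
  2 × O: 1 H each → 2
  1 × C: 1 H
  1 × N (charge +1): 3 H
  1 × N: no H
  1 × O: no H
  1 × S: 1 H
  Total hydrogens = 13.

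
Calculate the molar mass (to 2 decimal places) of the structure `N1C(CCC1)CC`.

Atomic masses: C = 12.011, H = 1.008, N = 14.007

99.18

Molecular formula: C6H13N.
M = 6×12.011 + 13×1.008 + 1×14.007 = 99.18 g/mol.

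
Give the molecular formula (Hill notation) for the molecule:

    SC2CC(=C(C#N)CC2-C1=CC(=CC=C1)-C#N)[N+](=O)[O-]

C14H11N3O2S

Heavy atoms from the SMILES: 14 C, 3 N, 2 O, 1 S.
Implicit hydrogens by atom environment:
  4 × C (aromatic): 1 H each → 4
  4 × C: no H
  2 × C: 2 H each → 4
  2 × C: 1 H each → 2
  2 × C (aromatic): no H
  2 × N: no H
  1 × N (charge +1): no H
  1 × O: no H
  1 × O (charge -1): no H
  1 × S: 1 H
  Total hydrogens = 11.
Molecular formula: C14H11N3O2S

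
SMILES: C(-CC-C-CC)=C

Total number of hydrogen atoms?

14

Hydrogens are implicit in SMILES; fill each atom to its normal valence:
  5 × C: 2 H each → 10
  1 × C: 3 H
  1 × C: 1 H
  Total hydrogens = 14.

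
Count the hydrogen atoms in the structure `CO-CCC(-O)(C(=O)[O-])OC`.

11

Hydrogens are implicit in SMILES; fill each atom to its normal valence:
  3 × O: no H
  2 × C: 3 H each → 6
  2 × C: 2 H each → 4
  2 × C: no H
  1 × O: 1 H
  1 × O (charge -1): no H
  Total hydrogens = 11.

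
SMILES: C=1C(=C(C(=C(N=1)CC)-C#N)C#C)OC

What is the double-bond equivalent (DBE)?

8

Molecular formula from the SMILES: C11H10N2O.
DoU = (2C + 2 + N − H − X)/2 = (2·11 + 2 + 2 − 10 − 0)/2 = 16/2 = 8.
(Structurally: 1 ring(s) + 7 π bond(s) = 8.)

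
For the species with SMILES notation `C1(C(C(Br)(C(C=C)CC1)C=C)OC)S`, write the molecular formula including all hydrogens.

C11H17BrOS

Heavy atoms from the SMILES: 1 Br, 11 C, 1 O, 1 S.
Implicit hydrogens by atom environment:
  5 × C: 1 H each → 5
  4 × C: 2 H each → 8
  1 × Br: no H
  1 × C: 3 H
  1 × C: no H
  1 × O: no H
  1 × S: 1 H
  Total hydrogens = 17.
Molecular formula: C11H17BrOS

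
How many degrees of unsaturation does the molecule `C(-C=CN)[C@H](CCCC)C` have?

1

Molecular formula from the SMILES: C9H19N.
DoU = (2C + 2 + N − H − X)/2 = (2·9 + 2 + 1 − 19 − 0)/2 = 2/2 = 1.
(Structurally: 0 ring(s) + 1 π bond(s) = 1.)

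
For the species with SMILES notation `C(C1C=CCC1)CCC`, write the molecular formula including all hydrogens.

Heavy atoms from the SMILES: 9 C.
Implicit hydrogens by atom environment:
  5 × C: 2 H each → 10
  3 × C: 1 H each → 3
  1 × C: 3 H
  Total hydrogens = 16.
Molecular formula: C9H16

C9H16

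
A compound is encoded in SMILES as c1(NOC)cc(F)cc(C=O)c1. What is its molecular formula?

Heavy atoms from the SMILES: 8 C, 1 F, 1 N, 2 O.
Implicit hydrogens by atom environment:
  3 × C (aromatic): 1 H each → 3
  3 × C (aromatic): no H
  2 × O: no H
  1 × C: 3 H
  1 × C: 1 H
  1 × F: no H
  1 × N: 1 H
  Total hydrogens = 8.
Molecular formula: C8H8FNO2

C8H8FNO2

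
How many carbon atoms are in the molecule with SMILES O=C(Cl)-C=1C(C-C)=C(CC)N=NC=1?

9

The symbol for carbon appears 9 times in the SMILES. (Cl is a single chlorine, not C + l.)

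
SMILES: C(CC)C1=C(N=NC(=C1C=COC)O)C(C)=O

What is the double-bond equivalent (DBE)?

Molecular formula from the SMILES: C12H16N2O3.
DoU = (2C + 2 + N − H − X)/2 = (2·12 + 2 + 2 − 16 − 0)/2 = 12/2 = 6.
(Structurally: 1 ring(s) + 5 π bond(s) = 6.)

6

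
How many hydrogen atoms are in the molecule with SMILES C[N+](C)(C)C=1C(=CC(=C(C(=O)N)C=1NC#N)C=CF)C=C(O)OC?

20

Hydrogens are implicit in SMILES; fill each atom to its normal valence:
  5 × C (aromatic): no H
  4 × C: 3 H each → 12
  3 × C: 1 H each → 3
  3 × C: no H
  2 × O: no H
  1 × C (aromatic): 1 H
  1 × F: no H
  1 × N: 2 H
  1 × N: 1 H
  1 × N (charge +1): no H
  1 × N: no H
  1 × O: 1 H
  Total hydrogens = 20.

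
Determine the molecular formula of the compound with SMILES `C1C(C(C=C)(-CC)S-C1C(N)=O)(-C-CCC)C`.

C14H25NOS

Heavy atoms from the SMILES: 14 C, 1 N, 1 O, 1 S.
Implicit hydrogens by atom environment:
  6 × C: 2 H each → 12
  3 × C: 3 H each → 9
  3 × C: no H
  2 × C: 1 H each → 2
  1 × N: 2 H
  1 × O: no H
  1 × S: no H
  Total hydrogens = 25.
Molecular formula: C14H25NOS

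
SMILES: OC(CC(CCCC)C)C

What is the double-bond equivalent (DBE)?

Molecular formula from the SMILES: C9H20O.
DoU = (2C + 2 + N − H − X)/2 = (2·9 + 2 + 0 − 20 − 0)/2 = 0/2 = 0.
(Structurally: 0 ring(s) + 0 π bond(s) = 0.)

0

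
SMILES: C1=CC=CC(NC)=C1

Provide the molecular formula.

C7H9N

Heavy atoms from the SMILES: 7 C, 1 N.
Implicit hydrogens by atom environment:
  5 × C (aromatic): 1 H each → 5
  1 × C: 3 H
  1 × C (aromatic): no H
  1 × N: 1 H
  Total hydrogens = 9.
Molecular formula: C7H9N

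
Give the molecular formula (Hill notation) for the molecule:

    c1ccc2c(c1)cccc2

C10H8

Heavy atoms from the SMILES: 10 C.
Implicit hydrogens by atom environment:
  8 × C (aromatic): 1 H each → 8
  2 × C (aromatic): no H
  Total hydrogens = 8.
Molecular formula: C10H8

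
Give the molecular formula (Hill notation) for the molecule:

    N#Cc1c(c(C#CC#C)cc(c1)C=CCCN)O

Heavy atoms from the SMILES: 15 C, 2 N, 1 O.
Implicit hydrogens by atom environment:
  4 × C (aromatic): no H
  4 × C: no H
  3 × C: 1 H each → 3
  2 × C: 2 H each → 4
  2 × C (aromatic): 1 H each → 2
  1 × N: 2 H
  1 × N: no H
  1 × O: 1 H
  Total hydrogens = 12.
Molecular formula: C15H12N2O

C15H12N2O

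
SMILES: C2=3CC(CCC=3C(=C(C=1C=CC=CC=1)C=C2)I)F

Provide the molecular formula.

Heavy atoms from the SMILES: 16 C, 1 F, 1 I.
Implicit hydrogens by atom environment:
  7 × C (aromatic): 1 H each → 7
  5 × C (aromatic): no H
  3 × C: 2 H each → 6
  1 × C: 1 H
  1 × F: no H
  1 × I: no H
  Total hydrogens = 14.
Molecular formula: C16H14FI

C16H14FI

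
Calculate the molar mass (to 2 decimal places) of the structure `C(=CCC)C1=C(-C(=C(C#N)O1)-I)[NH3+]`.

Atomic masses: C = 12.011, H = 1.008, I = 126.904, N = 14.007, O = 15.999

Molecular formula: C9H10IN2O+.
M = 9×12.011 + 10×1.008 + 1×126.904 + 2×14.007 + 1×15.999 = 289.10 g/mol.

289.10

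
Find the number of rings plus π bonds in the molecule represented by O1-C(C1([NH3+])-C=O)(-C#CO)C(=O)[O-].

5

Molecular formula from the SMILES: C6H5NO5.
DoU = (2C + 2 + N − H − X)/2 = (2·6 + 2 + 1 − 5 − 0)/2 = 10/2 = 5.
(Structurally: 1 ring(s) + 4 π bond(s) = 5.)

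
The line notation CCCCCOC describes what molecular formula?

C6H14O

Heavy atoms from the SMILES: 6 C, 1 O.
Implicit hydrogens by atom environment:
  4 × C: 2 H each → 8
  2 × C: 3 H each → 6
  1 × O: no H
  Total hydrogens = 14.
Molecular formula: C6H14O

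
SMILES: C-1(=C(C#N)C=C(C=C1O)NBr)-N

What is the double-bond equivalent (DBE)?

6

Molecular formula from the SMILES: C7H6BrN3O.
DoU = (2C + 2 + N − H − X)/2 = (2·7 + 2 + 3 − 6 − 1)/2 = 12/2 = 6.
(Structurally: 1 ring(s) + 5 π bond(s) = 6.)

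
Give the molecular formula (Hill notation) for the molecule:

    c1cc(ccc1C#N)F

C7H4FN

Heavy atoms from the SMILES: 7 C, 1 F, 1 N.
Implicit hydrogens by atom environment:
  4 × C (aromatic): 1 H each → 4
  2 × C (aromatic): no H
  1 × C: no H
  1 × F: no H
  1 × N: no H
  Total hydrogens = 4.
Molecular formula: C7H4FN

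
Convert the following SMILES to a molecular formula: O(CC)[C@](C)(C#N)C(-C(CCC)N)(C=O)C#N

C12H19N3O2

Heavy atoms from the SMILES: 12 C, 3 N, 2 O.
Implicit hydrogens by atom environment:
  4 × C: no H
  3 × C: 3 H each → 9
  3 × C: 2 H each → 6
  2 × C: 1 H each → 2
  2 × N: no H
  2 × O: no H
  1 × N: 2 H
  Total hydrogens = 19.
Molecular formula: C12H19N3O2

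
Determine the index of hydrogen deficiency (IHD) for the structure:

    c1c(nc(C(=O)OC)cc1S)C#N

7

Molecular formula from the SMILES: C8H6N2O2S.
DoU = (2C + 2 + N − H − X)/2 = (2·8 + 2 + 2 − 6 − 0)/2 = 14/2 = 7.
(Structurally: 1 ring(s) + 6 π bond(s) = 7.)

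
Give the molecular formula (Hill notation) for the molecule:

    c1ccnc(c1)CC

Heavy atoms from the SMILES: 7 C, 1 N.
Implicit hydrogens by atom environment:
  4 × C (aromatic): 1 H each → 4
  1 × C: 3 H
  1 × C: 2 H
  1 × C (aromatic): no H
  1 × N (aromatic): no H
  Total hydrogens = 9.
Molecular formula: C7H9N

C7H9N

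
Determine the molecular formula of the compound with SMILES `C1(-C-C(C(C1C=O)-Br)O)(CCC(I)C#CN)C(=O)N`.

Heavy atoms from the SMILES: 1 Br, 12 C, 1 I, 2 N, 3 O.
Implicit hydrogens by atom environment:
  5 × C: 1 H each → 5
  4 × C: no H
  3 × C: 2 H each → 6
  2 × N: 2 H each → 4
  2 × O: no H
  1 × Br: no H
  1 × I: no H
  1 × O: 1 H
  Total hydrogens = 16.
Molecular formula: C12H16BrIN2O3

C12H16BrIN2O3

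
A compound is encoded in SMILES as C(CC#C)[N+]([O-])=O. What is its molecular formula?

C4H5NO2

Heavy atoms from the SMILES: 4 C, 1 N, 2 O.
Implicit hydrogens by atom environment:
  2 × C: 2 H each → 4
  1 × C: 1 H
  1 × C: no H
  1 × N (charge +1): no H
  1 × O: no H
  1 × O (charge -1): no H
  Total hydrogens = 5.
Molecular formula: C4H5NO2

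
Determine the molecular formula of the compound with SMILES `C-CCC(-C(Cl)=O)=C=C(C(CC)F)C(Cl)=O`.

C11H13Cl2FO2

Heavy atoms from the SMILES: 11 C, 2 Cl, 1 F, 2 O.
Implicit hydrogens by atom environment:
  5 × C: no H
  3 × C: 2 H each → 6
  2 × C: 3 H each → 6
  2 × Cl: no H
  2 × O: no H
  1 × C: 1 H
  1 × F: no H
  Total hydrogens = 13.
Molecular formula: C11H13Cl2FO2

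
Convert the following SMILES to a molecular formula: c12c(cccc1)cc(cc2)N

Heavy atoms from the SMILES: 10 C, 1 N.
Implicit hydrogens by atom environment:
  7 × C (aromatic): 1 H each → 7
  3 × C (aromatic): no H
  1 × N: 2 H
  Total hydrogens = 9.
Molecular formula: C10H9N

C10H9N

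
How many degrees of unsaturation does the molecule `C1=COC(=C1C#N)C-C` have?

Molecular formula from the SMILES: C7H7NO.
DoU = (2C + 2 + N − H − X)/2 = (2·7 + 2 + 1 − 7 − 0)/2 = 10/2 = 5.
(Structurally: 1 ring(s) + 4 π bond(s) = 5.)

5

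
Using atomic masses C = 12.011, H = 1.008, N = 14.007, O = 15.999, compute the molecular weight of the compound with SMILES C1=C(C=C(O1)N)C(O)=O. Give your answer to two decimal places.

Molecular formula: C5H5NO3.
M = 5×12.011 + 5×1.008 + 1×14.007 + 3×15.999 = 127.10 g/mol.

127.10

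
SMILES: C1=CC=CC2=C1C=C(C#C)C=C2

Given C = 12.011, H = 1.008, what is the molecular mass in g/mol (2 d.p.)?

152.20

Molecular formula: C12H8.
M = 12×12.011 + 8×1.008 = 152.20 g/mol.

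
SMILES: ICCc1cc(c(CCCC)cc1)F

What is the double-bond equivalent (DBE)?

4

Molecular formula from the SMILES: C12H16FI.
DoU = (2C + 2 + N − H − X)/2 = (2·12 + 2 + 0 − 16 − 2)/2 = 8/2 = 4.
(Structurally: 1 ring(s) + 3 π bond(s) = 4.)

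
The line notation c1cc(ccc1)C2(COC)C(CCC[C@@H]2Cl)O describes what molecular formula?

C14H19ClO2

Heavy atoms from the SMILES: 14 C, 1 Cl, 2 O.
Implicit hydrogens by atom environment:
  5 × C (aromatic): 1 H each → 5
  4 × C: 2 H each → 8
  2 × C: 1 H each → 2
  1 × C: 3 H
  1 × C: no H
  1 × C (aromatic): no H
  1 × Cl: no H
  1 × O: 1 H
  1 × O: no H
  Total hydrogens = 19.
Molecular formula: C14H19ClO2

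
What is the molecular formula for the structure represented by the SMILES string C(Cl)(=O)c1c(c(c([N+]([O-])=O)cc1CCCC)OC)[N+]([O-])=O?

C12H13ClN2O6

Heavy atoms from the SMILES: 12 C, 1 Cl, 2 N, 6 O.
Implicit hydrogens by atom environment:
  5 × C (aromatic): no H
  4 × O: no H
  3 × C: 2 H each → 6
  2 × C: 3 H each → 6
  2 × N (charge +1): no H
  2 × O (charge -1): no H
  1 × C (aromatic): 1 H
  1 × C: no H
  1 × Cl: no H
  Total hydrogens = 13.
Molecular formula: C12H13ClN2O6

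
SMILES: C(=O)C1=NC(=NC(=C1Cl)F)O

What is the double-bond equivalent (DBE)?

Molecular formula from the SMILES: C5H2ClFN2O2.
DoU = (2C + 2 + N − H − X)/2 = (2·5 + 2 + 2 − 2 − 2)/2 = 10/2 = 5.
(Structurally: 1 ring(s) + 4 π bond(s) = 5.)

5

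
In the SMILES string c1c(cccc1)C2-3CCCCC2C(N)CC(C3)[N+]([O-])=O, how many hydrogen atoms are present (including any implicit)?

Hydrogens are implicit in SMILES; fill each atom to its normal valence:
  6 × C: 2 H each → 12
  5 × C (aromatic): 1 H each → 5
  3 × C: 1 H each → 3
  1 × C: no H
  1 × C (aromatic): no H
  1 × N: 2 H
  1 × N (charge +1): no H
  1 × O: no H
  1 × O (charge -1): no H
  Total hydrogens = 22.

22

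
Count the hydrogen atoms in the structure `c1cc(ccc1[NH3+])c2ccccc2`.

12

Hydrogens are implicit in SMILES; fill each atom to its normal valence:
  9 × C (aromatic): 1 H each → 9
  3 × C (aromatic): no H
  1 × N (charge +1): 3 H
  Total hydrogens = 12.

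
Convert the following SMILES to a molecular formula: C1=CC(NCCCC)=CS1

Heavy atoms from the SMILES: 8 C, 1 N, 1 S.
Implicit hydrogens by atom environment:
  3 × C: 2 H each → 6
  3 × C (aromatic): 1 H each → 3
  1 × C: 3 H
  1 × C (aromatic): no H
  1 × N: 1 H
  1 × S (aromatic): no H
  Total hydrogens = 13.
Molecular formula: C8H13NS

C8H13NS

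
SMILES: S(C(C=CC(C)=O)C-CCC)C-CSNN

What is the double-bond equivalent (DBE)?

Molecular formula from the SMILES: C11H22N2OS2.
DoU = (2C + 2 + N − H − X)/2 = (2·11 + 2 + 2 − 22 − 0)/2 = 4/2 = 2.
(Structurally: 0 ring(s) + 2 π bond(s) = 2.)

2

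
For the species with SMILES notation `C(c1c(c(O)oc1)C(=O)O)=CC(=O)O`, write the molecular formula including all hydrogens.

C8H6O6

Heavy atoms from the SMILES: 8 C, 6 O.
Implicit hydrogens by atom environment:
  3 × C (aromatic): no H
  3 × O: 1 H each → 3
  2 × C: 1 H each → 2
  2 × C: no H
  2 × O: no H
  1 × C (aromatic): 1 H
  1 × O (aromatic): no H
  Total hydrogens = 6.
Molecular formula: C8H6O6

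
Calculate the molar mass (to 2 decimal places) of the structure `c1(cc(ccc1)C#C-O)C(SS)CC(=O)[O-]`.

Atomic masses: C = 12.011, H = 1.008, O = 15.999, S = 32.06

253.31

Molecular formula: C11H9O3S2-.
M = 11×12.011 + 9×1.008 + 3×15.999 + 2×32.06 = 253.31 g/mol.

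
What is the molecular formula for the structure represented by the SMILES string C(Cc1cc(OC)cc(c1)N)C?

C10H15NO

Heavy atoms from the SMILES: 10 C, 1 N, 1 O.
Implicit hydrogens by atom environment:
  3 × C (aromatic): 1 H each → 3
  3 × C (aromatic): no H
  2 × C: 3 H each → 6
  2 × C: 2 H each → 4
  1 × N: 2 H
  1 × O: no H
  Total hydrogens = 15.
Molecular formula: C10H15NO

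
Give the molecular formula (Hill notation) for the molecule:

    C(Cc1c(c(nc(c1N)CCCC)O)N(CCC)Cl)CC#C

C17H26ClN3O

Heavy atoms from the SMILES: 17 C, 1 Cl, 3 N, 1 O.
Implicit hydrogens by atom environment:
  8 × C: 2 H each → 16
  5 × C (aromatic): no H
  2 × C: 3 H each → 6
  1 × C: 1 H
  1 × C: no H
  1 × Cl: no H
  1 × N: 2 H
  1 × N (aromatic): no H
  1 × N: no H
  1 × O: 1 H
  Total hydrogens = 26.
Molecular formula: C17H26ClN3O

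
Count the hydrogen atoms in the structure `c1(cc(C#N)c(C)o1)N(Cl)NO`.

6

Hydrogens are implicit in SMILES; fill each atom to its normal valence:
  3 × C (aromatic): no H
  2 × N: no H
  1 × C: 3 H
  1 × C (aromatic): 1 H
  1 × C: no H
  1 × Cl: no H
  1 × N: 1 H
  1 × O: 1 H
  1 × O (aromatic): no H
  Total hydrogens = 6.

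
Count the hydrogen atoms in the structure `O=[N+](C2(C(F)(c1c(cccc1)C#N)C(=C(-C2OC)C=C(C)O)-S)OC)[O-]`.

17

Hydrogens are implicit in SMILES; fill each atom to its normal valence:
  6 × C: no H
  4 × C (aromatic): 1 H each → 4
  3 × C: 3 H each → 9
  3 × O: no H
  2 × C: 1 H each → 2
  2 × C (aromatic): no H
  1 × F: no H
  1 × N (charge +1): no H
  1 × N: no H
  1 × O: 1 H
  1 × O (charge -1): no H
  1 × S: 1 H
  Total hydrogens = 17.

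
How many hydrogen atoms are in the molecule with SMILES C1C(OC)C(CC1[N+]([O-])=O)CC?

15

Hydrogens are implicit in SMILES; fill each atom to its normal valence:
  3 × C: 2 H each → 6
  3 × C: 1 H each → 3
  2 × C: 3 H each → 6
  2 × O: no H
  1 × N (charge +1): no H
  1 × O (charge -1): no H
  Total hydrogens = 15.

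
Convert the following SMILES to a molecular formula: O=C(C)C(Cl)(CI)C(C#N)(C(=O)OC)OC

C9H11ClINO4

Heavy atoms from the SMILES: 9 C, 1 Cl, 1 I, 1 N, 4 O.
Implicit hydrogens by atom environment:
  5 × C: no H
  4 × O: no H
  3 × C: 3 H each → 9
  1 × C: 2 H
  1 × Cl: no H
  1 × I: no H
  1 × N: no H
  Total hydrogens = 11.
Molecular formula: C9H11ClINO4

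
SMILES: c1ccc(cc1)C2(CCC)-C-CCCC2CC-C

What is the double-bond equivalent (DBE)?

5

Molecular formula from the SMILES: C18H28.
DoU = (2C + 2 + N − H − X)/2 = (2·18 + 2 + 0 − 28 − 0)/2 = 10/2 = 5.
(Structurally: 2 ring(s) + 3 π bond(s) = 5.)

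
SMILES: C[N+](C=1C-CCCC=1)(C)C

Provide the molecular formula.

C9H18N+

Heavy atoms from the SMILES: 9 C, 1 N.
Implicit hydrogens by atom environment:
  4 × C: 2 H each → 8
  3 × C: 3 H each → 9
  1 × C: 1 H
  1 × C: no H
  1 × N (charge +1): no H
  Total hydrogens = 18.
Net charge +1.
Molecular formula: C9H18N+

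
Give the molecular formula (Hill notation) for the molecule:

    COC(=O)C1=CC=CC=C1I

C8H7IO2

Heavy atoms from the SMILES: 8 C, 1 I, 2 O.
Implicit hydrogens by atom environment:
  4 × C (aromatic): 1 H each → 4
  2 × C (aromatic): no H
  2 × O: no H
  1 × C: 3 H
  1 × C: no H
  1 × I: no H
  Total hydrogens = 7.
Molecular formula: C8H7IO2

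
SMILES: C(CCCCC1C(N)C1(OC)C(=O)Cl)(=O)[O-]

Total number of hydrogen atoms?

15

Hydrogens are implicit in SMILES; fill each atom to its normal valence:
  4 × C: 2 H each → 8
  3 × C: no H
  3 × O: no H
  2 × C: 1 H each → 2
  1 × C: 3 H
  1 × Cl: no H
  1 × N: 2 H
  1 × O (charge -1): no H
  Total hydrogens = 15.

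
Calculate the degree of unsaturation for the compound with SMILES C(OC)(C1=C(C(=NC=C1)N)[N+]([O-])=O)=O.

6

Molecular formula from the SMILES: C7H7N3O4.
DoU = (2C + 2 + N − H − X)/2 = (2·7 + 2 + 3 − 7 − 0)/2 = 12/2 = 6.
(Structurally: 1 ring(s) + 5 π bond(s) = 6.)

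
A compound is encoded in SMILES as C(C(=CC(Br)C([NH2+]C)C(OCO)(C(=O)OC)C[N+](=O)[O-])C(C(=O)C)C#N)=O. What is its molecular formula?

Heavy atoms from the SMILES: 1 Br, 15 C, 3 N, 8 O.
Implicit hydrogens by atom environment:
  6 × O: no H
  5 × C: 1 H each → 5
  5 × C: no H
  3 × C: 3 H each → 9
  2 × C: 2 H each → 4
  1 × Br: no H
  1 × N (charge +1): 2 H
  1 × N (charge +1): no H
  1 × N: no H
  1 × O: 1 H
  1 × O (charge -1): no H
  Total hydrogens = 21.
Net charge +1.
Molecular formula: C15H21BrN3O8+

C15H21BrN3O8+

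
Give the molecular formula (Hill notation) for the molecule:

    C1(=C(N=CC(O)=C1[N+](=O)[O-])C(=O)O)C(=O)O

C7H4N2O7

Heavy atoms from the SMILES: 7 C, 2 N, 7 O.
Implicit hydrogens by atom environment:
  4 × C (aromatic): no H
  3 × O: 1 H each → 3
  3 × O: no H
  2 × C: no H
  1 × C (aromatic): 1 H
  1 × N (aromatic): no H
  1 × N (charge +1): no H
  1 × O (charge -1): no H
  Total hydrogens = 4.
Molecular formula: C7H4N2O7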